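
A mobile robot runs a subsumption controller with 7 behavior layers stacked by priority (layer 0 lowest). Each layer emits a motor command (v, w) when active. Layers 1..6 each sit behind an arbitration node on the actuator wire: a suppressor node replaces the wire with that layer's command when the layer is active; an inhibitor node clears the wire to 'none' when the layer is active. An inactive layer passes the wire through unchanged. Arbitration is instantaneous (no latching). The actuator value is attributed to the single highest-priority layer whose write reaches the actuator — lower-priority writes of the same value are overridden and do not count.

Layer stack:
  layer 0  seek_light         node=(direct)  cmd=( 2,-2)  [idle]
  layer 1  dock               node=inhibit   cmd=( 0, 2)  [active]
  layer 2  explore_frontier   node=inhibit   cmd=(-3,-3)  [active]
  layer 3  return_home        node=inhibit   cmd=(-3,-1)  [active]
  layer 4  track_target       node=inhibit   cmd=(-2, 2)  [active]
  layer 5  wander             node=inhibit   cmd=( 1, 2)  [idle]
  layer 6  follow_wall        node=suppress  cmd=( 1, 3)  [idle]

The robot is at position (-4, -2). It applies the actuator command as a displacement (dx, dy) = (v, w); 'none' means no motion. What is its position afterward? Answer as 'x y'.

[0] seek_light off; wire := none
[1] dock on (inhibit); wire := none
[2] explore_frontier on (inhibit); wire := none
[3] return_home on (inhibit); wire := none
[4] track_target on (inhibit); wire := none
[5] wander off; pass none
[6] follow_wall off; pass none
output none
position: (-4, -2) + none = (-4, -2)

-4 -2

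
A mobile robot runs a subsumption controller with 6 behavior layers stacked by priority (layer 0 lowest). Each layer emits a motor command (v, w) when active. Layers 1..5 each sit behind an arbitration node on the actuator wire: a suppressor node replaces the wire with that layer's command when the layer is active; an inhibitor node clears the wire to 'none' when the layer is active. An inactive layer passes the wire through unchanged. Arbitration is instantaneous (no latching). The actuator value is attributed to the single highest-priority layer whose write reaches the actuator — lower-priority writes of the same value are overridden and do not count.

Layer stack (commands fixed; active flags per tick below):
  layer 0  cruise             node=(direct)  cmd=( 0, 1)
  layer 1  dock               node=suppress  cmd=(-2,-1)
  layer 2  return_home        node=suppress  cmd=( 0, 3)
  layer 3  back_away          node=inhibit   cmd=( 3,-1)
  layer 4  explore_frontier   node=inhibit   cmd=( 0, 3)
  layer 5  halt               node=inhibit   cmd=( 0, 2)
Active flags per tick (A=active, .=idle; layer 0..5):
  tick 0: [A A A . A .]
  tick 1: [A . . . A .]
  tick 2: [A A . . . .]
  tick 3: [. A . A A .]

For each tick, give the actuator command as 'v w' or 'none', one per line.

tick 0:
  [0] cruise on; wire := (0, 1)
  [1] dock on (suppress); wire := (-2, -1)
  [2] return_home on (suppress); wire := (0, 3)
  [3] back_away off; pass (0, 3)
  [4] explore_frontier on (inhibit); wire := none
  [5] halt off; pass none
  output none
tick 1:
  [0] cruise on; wire := (0, 1)
  [1] dock off; pass (0, 1)
  [2] return_home off; pass (0, 1)
  [3] back_away off; pass (0, 1)
  [4] explore_frontier on (inhibit); wire := none
  [5] halt off; pass none
  output none
tick 2:
  [0] cruise on; wire := (0, 1)
  [1] dock on (suppress); wire := (-2, -1)
  [2] return_home off; pass (-2, -1)
  [3] back_away off; pass (-2, -1)
  [4] explore_frontier off; pass (-2, -1)
  [5] halt off; pass (-2, -1)
  output (-2, -1)
tick 3:
  [0] cruise off; wire := none
  [1] dock on (suppress); wire := (-2, -1)
  [2] return_home off; pass (-2, -1)
  [3] back_away on (inhibit); wire := none
  [4] explore_frontier on (inhibit); wire := none
  [5] halt off; pass none
  output none

none
none
-2 -1
none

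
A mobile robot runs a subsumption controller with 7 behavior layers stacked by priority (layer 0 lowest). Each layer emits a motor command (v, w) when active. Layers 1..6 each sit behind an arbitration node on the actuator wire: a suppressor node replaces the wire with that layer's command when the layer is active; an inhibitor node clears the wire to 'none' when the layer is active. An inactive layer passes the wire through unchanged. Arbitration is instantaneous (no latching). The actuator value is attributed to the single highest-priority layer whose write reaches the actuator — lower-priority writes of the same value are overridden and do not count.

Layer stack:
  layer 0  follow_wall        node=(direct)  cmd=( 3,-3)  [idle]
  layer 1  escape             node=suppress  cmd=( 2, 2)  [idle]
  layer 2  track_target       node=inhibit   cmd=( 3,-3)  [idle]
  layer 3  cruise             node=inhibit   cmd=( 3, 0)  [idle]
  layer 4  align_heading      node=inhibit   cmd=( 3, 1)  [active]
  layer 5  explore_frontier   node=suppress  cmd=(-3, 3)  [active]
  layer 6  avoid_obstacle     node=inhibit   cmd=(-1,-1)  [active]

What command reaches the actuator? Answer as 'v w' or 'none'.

none

layer 0 (follow_wall) idle — none
layer 1 (escape) idle — unchanged: none
layer 2 (track_target) idle — unchanged: none
layer 3 (cruise) idle — unchanged: none
layer 4 (align_heading) active — inhibits: none
layer 5 (explore_frontier) active — suppresses: (-3, 3)
layer 6 (avoid_obstacle) active — inhibits: none
→ actuator none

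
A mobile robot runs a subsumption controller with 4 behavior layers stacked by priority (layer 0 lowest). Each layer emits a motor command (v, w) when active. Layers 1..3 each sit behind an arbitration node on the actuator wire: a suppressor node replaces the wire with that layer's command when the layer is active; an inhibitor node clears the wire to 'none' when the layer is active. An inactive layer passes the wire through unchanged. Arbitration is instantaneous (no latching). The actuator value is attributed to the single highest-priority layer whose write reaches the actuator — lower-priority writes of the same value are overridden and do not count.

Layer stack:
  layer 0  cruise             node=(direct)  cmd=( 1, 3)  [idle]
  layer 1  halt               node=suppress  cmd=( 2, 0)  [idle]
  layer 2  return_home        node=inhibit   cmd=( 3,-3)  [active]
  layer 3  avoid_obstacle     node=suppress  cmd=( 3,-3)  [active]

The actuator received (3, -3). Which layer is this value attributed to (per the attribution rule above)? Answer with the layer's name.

avoid_obstacle

L0 cruise: idle → wire = none
L1 halt: idle → wire stays none
L2 return_home: active, inhibitor → wire = none
L3 avoid_obstacle: active, suppressor → wire = (3, -3)
actuator = (3, -3)
last writer: layer 3 = avoid_obstacle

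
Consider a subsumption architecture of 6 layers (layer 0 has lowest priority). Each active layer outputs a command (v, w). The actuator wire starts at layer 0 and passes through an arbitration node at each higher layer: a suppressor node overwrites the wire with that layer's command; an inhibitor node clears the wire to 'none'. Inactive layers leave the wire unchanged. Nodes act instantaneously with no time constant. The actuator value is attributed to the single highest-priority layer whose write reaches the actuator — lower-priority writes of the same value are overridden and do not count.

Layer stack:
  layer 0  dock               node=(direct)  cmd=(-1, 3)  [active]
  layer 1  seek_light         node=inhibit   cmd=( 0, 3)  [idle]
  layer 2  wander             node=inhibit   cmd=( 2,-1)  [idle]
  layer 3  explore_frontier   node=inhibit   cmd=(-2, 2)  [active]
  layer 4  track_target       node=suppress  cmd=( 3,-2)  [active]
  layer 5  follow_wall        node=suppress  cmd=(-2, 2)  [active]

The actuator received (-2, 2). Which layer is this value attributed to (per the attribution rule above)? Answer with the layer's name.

[0] dock on; wire := (-1, 3)
[1] seek_light off; pass (-1, 3)
[2] wander off; pass (-1, 3)
[3] explore_frontier on (inhibit); wire := none
[4] track_target on (suppress); wire := (3, -2)
[5] follow_wall on (suppress); wire := (-2, 2)
output (-2, 2)
last writer: layer 5 = follow_wall

follow_wall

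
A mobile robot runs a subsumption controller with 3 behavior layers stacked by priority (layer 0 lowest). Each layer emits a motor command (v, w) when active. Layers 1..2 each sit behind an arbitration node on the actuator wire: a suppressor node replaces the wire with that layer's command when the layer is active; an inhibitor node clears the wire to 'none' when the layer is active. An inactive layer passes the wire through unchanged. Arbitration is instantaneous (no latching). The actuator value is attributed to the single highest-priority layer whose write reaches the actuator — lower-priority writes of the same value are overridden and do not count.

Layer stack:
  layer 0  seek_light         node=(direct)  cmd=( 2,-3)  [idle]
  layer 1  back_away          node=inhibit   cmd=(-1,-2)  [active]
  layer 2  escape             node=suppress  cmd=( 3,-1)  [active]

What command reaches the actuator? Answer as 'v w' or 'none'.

3 -1

L0 seek_light: idle → wire = none
L1 back_away: active, inhibitor → wire = none
L2 escape: active, suppressor → wire = (3, -1)
actuator = (3, -1)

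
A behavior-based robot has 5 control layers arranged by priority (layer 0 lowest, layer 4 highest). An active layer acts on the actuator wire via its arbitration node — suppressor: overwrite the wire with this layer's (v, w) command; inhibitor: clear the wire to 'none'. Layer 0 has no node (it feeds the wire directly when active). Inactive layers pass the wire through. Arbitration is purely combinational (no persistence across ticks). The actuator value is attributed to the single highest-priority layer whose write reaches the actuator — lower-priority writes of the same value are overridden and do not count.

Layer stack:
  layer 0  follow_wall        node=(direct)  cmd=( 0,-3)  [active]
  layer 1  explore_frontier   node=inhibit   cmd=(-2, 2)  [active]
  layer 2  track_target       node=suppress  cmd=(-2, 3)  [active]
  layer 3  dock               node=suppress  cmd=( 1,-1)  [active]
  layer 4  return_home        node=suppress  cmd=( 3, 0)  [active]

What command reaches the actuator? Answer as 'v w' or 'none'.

[0] follow_wall on; wire := (0, -3)
[1] explore_frontier on (inhibit); wire := none
[2] track_target on (suppress); wire := (-2, 3)
[3] dock on (suppress); wire := (1, -1)
[4] return_home on (suppress); wire := (3, 0)
output (3, 0)

3 0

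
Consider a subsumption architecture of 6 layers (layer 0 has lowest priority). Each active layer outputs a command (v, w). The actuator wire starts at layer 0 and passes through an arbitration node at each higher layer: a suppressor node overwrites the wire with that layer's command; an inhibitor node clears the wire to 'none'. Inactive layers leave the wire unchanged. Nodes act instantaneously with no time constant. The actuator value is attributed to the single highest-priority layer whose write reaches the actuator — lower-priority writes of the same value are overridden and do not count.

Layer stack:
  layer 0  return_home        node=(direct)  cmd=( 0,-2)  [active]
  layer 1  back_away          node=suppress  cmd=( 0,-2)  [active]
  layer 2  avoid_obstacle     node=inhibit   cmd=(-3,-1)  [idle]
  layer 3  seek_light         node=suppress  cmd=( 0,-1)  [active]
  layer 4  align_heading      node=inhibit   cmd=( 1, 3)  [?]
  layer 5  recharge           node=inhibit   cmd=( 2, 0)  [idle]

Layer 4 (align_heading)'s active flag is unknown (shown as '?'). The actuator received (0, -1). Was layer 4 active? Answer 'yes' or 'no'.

no

If layer 4 is active=yes:
  actuator would be none
If layer 4 is active=no:
  actuator would be (0, -1)
Observed (0, -1), so layer 4 was idle.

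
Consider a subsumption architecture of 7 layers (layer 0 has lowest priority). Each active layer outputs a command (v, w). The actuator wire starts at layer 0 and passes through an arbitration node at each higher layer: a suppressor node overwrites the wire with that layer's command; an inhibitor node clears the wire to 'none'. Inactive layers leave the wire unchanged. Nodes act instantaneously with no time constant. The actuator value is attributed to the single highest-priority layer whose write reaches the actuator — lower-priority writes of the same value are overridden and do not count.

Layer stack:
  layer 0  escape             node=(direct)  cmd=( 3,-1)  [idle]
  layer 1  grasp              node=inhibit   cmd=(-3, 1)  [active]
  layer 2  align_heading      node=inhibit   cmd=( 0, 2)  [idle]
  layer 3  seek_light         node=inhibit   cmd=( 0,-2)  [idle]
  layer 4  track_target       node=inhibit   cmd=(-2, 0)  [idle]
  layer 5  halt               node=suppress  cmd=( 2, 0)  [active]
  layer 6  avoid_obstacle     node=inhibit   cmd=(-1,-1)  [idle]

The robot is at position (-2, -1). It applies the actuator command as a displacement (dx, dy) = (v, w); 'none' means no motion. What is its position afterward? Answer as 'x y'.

layer 0 (escape) idle — none
layer 1 (grasp) active — inhibits: none
layer 2 (align_heading) idle — unchanged: none
layer 3 (seek_light) idle — unchanged: none
layer 4 (track_target) idle — unchanged: none
layer 5 (halt) active — suppresses: (2, 0)
layer 6 (avoid_obstacle) idle — unchanged: (2, 0)
→ actuator (2, 0)
position: (-2, -1) + (2, 0) = (0, -1)

0 -1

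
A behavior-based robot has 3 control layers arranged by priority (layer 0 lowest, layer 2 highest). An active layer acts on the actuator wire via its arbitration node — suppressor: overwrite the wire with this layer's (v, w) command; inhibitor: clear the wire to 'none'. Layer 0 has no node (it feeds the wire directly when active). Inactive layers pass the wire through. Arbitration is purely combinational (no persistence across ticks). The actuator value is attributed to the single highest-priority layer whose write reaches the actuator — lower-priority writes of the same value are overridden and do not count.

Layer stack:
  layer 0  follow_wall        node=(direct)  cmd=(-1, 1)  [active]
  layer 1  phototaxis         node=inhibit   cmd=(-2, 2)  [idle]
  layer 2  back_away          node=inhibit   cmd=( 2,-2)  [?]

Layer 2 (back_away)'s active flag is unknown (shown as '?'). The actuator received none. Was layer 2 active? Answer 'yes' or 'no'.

yes

If layer 2 is active=yes:
  actuator would be none
If layer 2 is active=no:
  actuator would be (-1, 1)
Observed none, so layer 2 was active.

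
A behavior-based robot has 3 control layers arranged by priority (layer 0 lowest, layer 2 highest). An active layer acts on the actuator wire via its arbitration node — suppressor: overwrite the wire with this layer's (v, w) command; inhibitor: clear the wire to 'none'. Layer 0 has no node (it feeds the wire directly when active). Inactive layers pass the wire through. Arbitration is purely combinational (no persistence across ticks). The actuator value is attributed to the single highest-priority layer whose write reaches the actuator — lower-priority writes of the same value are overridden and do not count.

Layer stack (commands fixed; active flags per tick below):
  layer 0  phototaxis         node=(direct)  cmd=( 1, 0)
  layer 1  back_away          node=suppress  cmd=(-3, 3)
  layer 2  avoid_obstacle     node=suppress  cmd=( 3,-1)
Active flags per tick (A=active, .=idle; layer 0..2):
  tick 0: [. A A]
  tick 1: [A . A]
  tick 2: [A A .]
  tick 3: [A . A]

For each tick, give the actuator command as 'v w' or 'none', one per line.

tick 0:
  [0] phototaxis off; wire := none
  [1] back_away on (suppress); wire := (-3, 3)
  [2] avoid_obstacle on (suppress); wire := (3, -1)
  output (3, -1)
tick 1:
  [0] phototaxis on; wire := (1, 0)
  [1] back_away off; pass (1, 0)
  [2] avoid_obstacle on (suppress); wire := (3, -1)
  output (3, -1)
tick 2:
  [0] phototaxis on; wire := (1, 0)
  [1] back_away on (suppress); wire := (-3, 3)
  [2] avoid_obstacle off; pass (-3, 3)
  output (-3, 3)
tick 3:
  [0] phototaxis on; wire := (1, 0)
  [1] back_away off; pass (1, 0)
  [2] avoid_obstacle on (suppress); wire := (3, -1)
  output (3, -1)

3 -1
3 -1
-3 3
3 -1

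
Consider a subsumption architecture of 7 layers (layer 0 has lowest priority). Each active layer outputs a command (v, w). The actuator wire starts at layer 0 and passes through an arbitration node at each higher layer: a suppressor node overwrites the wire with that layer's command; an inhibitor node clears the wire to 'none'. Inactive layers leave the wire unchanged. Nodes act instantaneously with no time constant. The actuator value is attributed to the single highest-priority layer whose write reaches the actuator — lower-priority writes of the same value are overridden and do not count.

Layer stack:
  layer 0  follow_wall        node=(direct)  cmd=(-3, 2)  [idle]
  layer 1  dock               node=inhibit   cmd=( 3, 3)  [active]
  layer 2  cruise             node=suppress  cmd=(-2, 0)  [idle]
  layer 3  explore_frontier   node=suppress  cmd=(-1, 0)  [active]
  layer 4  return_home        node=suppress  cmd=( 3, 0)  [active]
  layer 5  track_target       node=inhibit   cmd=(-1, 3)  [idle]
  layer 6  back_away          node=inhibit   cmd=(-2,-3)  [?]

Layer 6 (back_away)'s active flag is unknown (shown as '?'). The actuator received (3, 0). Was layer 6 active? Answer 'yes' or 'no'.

If layer 6 is active=yes:
  actuator would be none
If layer 6 is active=no:
  actuator would be (3, 0)
Observed (3, 0), so layer 6 was idle.

no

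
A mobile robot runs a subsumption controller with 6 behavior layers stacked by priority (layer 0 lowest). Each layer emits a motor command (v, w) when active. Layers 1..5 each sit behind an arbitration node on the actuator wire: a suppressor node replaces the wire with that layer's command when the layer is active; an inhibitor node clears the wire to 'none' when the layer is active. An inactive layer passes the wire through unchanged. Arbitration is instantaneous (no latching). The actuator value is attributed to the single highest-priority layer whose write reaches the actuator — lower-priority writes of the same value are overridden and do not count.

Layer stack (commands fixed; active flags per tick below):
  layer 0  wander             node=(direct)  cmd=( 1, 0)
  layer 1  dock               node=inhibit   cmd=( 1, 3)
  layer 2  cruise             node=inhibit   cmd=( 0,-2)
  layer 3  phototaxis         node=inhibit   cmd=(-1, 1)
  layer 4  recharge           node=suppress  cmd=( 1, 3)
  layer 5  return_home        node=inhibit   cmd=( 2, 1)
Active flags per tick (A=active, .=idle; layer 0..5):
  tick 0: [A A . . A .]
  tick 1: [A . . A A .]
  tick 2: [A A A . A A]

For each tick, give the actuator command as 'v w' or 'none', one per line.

1 3
1 3
none

tick 0:
  L0 wander: active, feeds wire = (1, 0)
  L1 dock: active, inhibitor → wire = none
  L2 cruise: idle → wire stays none
  L3 phototaxis: idle → wire stays none
  L4 recharge: active, suppressor → wire = (1, 3)
  L5 return_home: idle → wire stays (1, 3)
  actuator = (1, 3)
tick 1:
  L0 wander: active, feeds wire = (1, 0)
  L1 dock: idle → wire stays (1, 0)
  L2 cruise: idle → wire stays (1, 0)
  L3 phototaxis: active, inhibitor → wire = none
  L4 recharge: active, suppressor → wire = (1, 3)
  L5 return_home: idle → wire stays (1, 3)
  actuator = (1, 3)
tick 2:
  L0 wander: active, feeds wire = (1, 0)
  L1 dock: active, inhibitor → wire = none
  L2 cruise: active, inhibitor → wire = none
  L3 phototaxis: idle → wire stays none
  L4 recharge: active, suppressor → wire = (1, 3)
  L5 return_home: active, inhibitor → wire = none
  actuator = none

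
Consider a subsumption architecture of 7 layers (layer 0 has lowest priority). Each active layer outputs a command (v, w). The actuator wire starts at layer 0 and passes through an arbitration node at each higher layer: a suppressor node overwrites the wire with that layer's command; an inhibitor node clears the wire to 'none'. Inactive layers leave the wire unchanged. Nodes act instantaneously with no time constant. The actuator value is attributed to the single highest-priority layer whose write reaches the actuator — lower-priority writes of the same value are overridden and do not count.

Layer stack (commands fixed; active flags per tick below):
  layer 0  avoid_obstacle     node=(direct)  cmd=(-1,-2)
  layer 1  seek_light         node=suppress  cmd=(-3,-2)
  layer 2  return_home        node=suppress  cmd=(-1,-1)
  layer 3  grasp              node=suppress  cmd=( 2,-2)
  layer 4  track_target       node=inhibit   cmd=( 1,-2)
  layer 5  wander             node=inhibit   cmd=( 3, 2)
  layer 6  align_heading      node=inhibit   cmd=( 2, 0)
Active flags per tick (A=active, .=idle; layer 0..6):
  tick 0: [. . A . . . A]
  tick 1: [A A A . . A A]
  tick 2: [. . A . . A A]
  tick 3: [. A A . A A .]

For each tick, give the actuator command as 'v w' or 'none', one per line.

none
none
none
none

tick 0:
  [0] avoid_obstacle off; wire := none
  [1] seek_light off; pass none
  [2] return_home on (suppress); wire := (-1, -1)
  [3] grasp off; pass (-1, -1)
  [4] track_target off; pass (-1, -1)
  [5] wander off; pass (-1, -1)
  [6] align_heading on (inhibit); wire := none
  output none
tick 1:
  [0] avoid_obstacle on; wire := (-1, -2)
  [1] seek_light on (suppress); wire := (-3, -2)
  [2] return_home on (suppress); wire := (-1, -1)
  [3] grasp off; pass (-1, -1)
  [4] track_target off; pass (-1, -1)
  [5] wander on (inhibit); wire := none
  [6] align_heading on (inhibit); wire := none
  output none
tick 2:
  [0] avoid_obstacle off; wire := none
  [1] seek_light off; pass none
  [2] return_home on (suppress); wire := (-1, -1)
  [3] grasp off; pass (-1, -1)
  [4] track_target off; pass (-1, -1)
  [5] wander on (inhibit); wire := none
  [6] align_heading on (inhibit); wire := none
  output none
tick 3:
  [0] avoid_obstacle off; wire := none
  [1] seek_light on (suppress); wire := (-3, -2)
  [2] return_home on (suppress); wire := (-1, -1)
  [3] grasp off; pass (-1, -1)
  [4] track_target on (inhibit); wire := none
  [5] wander on (inhibit); wire := none
  [6] align_heading off; pass none
  output none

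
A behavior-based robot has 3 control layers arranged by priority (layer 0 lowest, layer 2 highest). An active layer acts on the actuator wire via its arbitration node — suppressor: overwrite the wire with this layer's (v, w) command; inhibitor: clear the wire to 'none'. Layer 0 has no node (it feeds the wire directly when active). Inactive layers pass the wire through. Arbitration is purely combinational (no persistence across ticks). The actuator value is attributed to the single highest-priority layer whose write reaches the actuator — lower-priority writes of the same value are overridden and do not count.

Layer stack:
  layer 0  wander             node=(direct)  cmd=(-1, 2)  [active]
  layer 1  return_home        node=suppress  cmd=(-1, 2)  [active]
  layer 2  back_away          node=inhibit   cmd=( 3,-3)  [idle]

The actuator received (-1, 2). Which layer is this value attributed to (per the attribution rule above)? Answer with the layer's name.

return_home

layer 0 (wander) active — direct: (-1, 2)
layer 1 (return_home) active — suppresses: (-1, 2)
layer 2 (back_away) idle — unchanged: (-1, 2)
→ actuator (-1, 2)
last writer: layer 1 = return_home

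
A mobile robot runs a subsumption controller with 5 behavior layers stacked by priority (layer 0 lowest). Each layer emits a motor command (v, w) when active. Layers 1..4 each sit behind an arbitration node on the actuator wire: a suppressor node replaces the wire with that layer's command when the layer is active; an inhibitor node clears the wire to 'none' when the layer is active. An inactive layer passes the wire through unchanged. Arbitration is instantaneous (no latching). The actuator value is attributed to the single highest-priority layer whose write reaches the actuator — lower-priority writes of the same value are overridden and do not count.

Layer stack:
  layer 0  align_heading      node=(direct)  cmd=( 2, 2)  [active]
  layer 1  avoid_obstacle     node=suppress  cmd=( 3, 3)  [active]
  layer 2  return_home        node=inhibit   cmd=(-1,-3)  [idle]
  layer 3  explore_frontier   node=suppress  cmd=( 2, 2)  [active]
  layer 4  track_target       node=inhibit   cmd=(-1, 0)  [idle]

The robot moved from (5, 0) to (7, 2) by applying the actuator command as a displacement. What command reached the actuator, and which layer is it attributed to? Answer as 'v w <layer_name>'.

2 2 explore_frontier

displacement = (7, 2) − (5, 0) = (2, 2)
L0 align_heading: active, feeds wire = (2, 2)
L1 avoid_obstacle: active, suppressor → wire = (3, 3)
L2 return_home: idle → wire stays (3, 3)
L3 explore_frontier: active, suppressor → wire = (2, 2)
L4 track_target: idle → wire stays (2, 2)
actuator = (2, 2) — from layer 3 (explore_frontier)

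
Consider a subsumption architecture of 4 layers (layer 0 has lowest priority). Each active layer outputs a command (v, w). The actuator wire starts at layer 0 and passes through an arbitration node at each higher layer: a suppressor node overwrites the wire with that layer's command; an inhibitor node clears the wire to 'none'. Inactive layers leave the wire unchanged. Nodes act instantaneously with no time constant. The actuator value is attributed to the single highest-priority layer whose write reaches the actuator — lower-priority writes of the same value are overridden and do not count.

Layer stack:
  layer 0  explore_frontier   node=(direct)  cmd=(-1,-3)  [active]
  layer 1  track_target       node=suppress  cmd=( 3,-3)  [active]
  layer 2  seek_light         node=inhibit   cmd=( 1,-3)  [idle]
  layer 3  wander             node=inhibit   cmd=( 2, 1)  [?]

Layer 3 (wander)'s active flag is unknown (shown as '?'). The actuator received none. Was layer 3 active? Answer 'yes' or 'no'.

yes

If layer 3 is active=yes:
  actuator would be none
If layer 3 is active=no:
  actuator would be (3, -3)
Observed none, so layer 3 was active.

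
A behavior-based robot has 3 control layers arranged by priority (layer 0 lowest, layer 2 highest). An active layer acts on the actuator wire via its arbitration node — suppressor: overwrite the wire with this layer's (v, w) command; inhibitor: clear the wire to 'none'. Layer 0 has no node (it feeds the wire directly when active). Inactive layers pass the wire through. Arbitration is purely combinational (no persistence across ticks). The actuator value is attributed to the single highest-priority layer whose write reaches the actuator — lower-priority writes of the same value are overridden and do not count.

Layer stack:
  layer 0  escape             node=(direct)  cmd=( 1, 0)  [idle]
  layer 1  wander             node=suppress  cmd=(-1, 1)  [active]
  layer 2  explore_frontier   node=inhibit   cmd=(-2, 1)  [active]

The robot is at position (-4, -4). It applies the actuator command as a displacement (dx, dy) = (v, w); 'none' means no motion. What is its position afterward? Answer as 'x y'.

L0 escape: idle → wire = none
L1 wander: active, suppressor → wire = (-1, 1)
L2 explore_frontier: active, inhibitor → wire = none
actuator = none
position: (-4, -4) + none = (-4, -4)

-4 -4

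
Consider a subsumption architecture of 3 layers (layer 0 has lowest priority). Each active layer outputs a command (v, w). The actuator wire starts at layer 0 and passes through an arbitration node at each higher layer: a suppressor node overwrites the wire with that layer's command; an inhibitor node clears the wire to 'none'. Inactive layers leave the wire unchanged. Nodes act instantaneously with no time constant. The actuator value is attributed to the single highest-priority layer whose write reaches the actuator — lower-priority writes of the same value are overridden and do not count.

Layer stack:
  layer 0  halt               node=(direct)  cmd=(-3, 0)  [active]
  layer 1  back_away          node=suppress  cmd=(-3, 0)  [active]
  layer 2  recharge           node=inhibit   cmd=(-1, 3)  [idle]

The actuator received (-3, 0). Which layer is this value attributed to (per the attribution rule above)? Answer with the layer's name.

back_away

L0 halt: active, feeds wire = (-3, 0)
L1 back_away: active, suppressor → wire = (-3, 0)
L2 recharge: idle → wire stays (-3, 0)
actuator = (-3, 0)
last writer: layer 1 = back_away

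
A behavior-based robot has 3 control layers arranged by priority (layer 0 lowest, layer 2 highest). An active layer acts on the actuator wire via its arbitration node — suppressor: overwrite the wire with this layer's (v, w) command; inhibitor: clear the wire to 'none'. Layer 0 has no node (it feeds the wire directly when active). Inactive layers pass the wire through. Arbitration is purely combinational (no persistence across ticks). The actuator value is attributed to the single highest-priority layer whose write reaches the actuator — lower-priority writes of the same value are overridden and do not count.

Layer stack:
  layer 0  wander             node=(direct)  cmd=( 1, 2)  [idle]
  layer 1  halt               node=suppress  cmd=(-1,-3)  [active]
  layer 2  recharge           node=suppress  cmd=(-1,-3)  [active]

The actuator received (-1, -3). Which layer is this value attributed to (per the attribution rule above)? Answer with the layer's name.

recharge

L0 wander: idle → wire = none
L1 halt: active, suppressor → wire = (-1, -3)
L2 recharge: active, suppressor → wire = (-1, -3)
actuator = (-1, -3)
last writer: layer 2 = recharge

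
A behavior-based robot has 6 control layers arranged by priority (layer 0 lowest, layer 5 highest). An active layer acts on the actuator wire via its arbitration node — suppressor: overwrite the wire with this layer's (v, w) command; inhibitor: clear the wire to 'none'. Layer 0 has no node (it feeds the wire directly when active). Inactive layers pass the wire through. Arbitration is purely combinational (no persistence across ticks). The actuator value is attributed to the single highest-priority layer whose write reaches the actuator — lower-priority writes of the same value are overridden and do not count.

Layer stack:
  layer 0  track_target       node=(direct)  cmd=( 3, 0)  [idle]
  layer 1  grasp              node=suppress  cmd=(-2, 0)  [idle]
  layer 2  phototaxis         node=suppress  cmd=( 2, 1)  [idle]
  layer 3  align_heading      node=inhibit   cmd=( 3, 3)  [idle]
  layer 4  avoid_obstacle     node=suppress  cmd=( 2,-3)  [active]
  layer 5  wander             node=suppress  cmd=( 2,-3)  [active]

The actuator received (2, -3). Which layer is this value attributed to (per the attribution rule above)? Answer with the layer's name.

wander

L0 track_target: idle → wire = none
L1 grasp: idle → wire stays none
L2 phototaxis: idle → wire stays none
L3 align_heading: idle → wire stays none
L4 avoid_obstacle: active, suppressor → wire = (2, -3)
L5 wander: active, suppressor → wire = (2, -3)
actuator = (2, -3)
last writer: layer 5 = wander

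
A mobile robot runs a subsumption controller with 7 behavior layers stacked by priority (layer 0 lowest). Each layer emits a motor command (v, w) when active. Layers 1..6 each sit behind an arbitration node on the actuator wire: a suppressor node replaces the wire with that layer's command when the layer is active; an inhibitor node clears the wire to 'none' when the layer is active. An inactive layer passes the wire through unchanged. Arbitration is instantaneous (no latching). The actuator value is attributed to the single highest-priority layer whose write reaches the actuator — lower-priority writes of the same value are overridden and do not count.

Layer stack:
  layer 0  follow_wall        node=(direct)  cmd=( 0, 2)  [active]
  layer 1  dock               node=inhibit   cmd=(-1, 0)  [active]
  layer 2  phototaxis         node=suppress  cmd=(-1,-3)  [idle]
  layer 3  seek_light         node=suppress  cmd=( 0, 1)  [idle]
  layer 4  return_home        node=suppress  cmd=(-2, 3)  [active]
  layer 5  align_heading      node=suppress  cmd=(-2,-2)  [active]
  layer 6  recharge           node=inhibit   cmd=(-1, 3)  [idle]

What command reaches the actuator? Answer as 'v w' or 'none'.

[0] follow_wall on; wire := (0, 2)
[1] dock on (inhibit); wire := none
[2] phototaxis off; pass none
[3] seek_light off; pass none
[4] return_home on (suppress); wire := (-2, 3)
[5] align_heading on (suppress); wire := (-2, -2)
[6] recharge off; pass (-2, -2)
output (-2, -2)

-2 -2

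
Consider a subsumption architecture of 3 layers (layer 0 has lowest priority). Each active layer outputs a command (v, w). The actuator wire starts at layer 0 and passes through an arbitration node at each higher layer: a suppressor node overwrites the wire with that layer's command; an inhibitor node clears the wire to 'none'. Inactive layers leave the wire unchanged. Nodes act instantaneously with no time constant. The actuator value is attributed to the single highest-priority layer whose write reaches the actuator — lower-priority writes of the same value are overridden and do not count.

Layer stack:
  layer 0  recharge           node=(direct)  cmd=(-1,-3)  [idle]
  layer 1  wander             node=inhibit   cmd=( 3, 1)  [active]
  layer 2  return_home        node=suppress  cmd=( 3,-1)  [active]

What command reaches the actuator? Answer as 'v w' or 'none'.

layer 0 (recharge) idle — none
layer 1 (wander) active — inhibits: none
layer 2 (return_home) active — suppresses: (3, -1)
→ actuator (3, -1)

3 -1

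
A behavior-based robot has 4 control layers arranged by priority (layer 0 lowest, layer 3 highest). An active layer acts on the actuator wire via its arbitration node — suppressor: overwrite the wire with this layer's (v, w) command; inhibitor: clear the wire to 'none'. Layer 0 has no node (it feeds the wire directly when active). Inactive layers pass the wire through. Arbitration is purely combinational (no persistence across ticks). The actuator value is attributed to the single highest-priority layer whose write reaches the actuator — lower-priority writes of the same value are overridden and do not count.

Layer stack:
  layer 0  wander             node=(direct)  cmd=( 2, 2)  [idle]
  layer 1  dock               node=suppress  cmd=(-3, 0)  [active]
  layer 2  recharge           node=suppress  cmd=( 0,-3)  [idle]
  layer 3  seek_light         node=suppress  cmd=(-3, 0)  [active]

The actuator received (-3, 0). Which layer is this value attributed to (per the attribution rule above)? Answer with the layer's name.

[0] wander off; wire := none
[1] dock on (suppress); wire := (-3, 0)
[2] recharge off; pass (-3, 0)
[3] seek_light on (suppress); wire := (-3, 0)
output (-3, 0)
last writer: layer 3 = seek_light

seek_light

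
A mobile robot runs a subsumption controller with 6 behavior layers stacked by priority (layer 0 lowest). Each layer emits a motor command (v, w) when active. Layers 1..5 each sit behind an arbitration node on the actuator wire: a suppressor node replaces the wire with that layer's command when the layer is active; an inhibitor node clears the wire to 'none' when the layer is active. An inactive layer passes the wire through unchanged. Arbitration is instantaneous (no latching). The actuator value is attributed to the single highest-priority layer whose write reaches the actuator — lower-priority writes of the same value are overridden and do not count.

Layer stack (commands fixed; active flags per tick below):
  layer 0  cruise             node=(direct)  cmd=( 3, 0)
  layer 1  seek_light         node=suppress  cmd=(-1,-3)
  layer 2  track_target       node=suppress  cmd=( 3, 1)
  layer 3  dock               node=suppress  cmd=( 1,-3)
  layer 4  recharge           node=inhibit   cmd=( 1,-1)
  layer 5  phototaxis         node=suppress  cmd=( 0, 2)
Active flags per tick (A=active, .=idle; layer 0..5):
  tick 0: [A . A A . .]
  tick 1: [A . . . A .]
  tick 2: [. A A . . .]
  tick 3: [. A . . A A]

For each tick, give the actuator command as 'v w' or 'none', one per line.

tick 0:
  layer 0 (cruise) active — direct: (3, 0)
  layer 1 (seek_light) idle — unchanged: (3, 0)
  layer 2 (track_target) active — suppresses: (3, 1)
  layer 3 (dock) active — suppresses: (1, -3)
  layer 4 (recharge) idle — unchanged: (1, -3)
  layer 5 (phototaxis) idle — unchanged: (1, -3)
  → actuator (1, -3)
tick 1:
  layer 0 (cruise) active — direct: (3, 0)
  layer 1 (seek_light) idle — unchanged: (3, 0)
  layer 2 (track_target) idle — unchanged: (3, 0)
  layer 3 (dock) idle — unchanged: (3, 0)
  layer 4 (recharge) active — inhibits: none
  layer 5 (phototaxis) idle — unchanged: none
  → actuator none
tick 2:
  layer 0 (cruise) idle — none
  layer 1 (seek_light) active — suppresses: (-1, -3)
  layer 2 (track_target) active — suppresses: (3, 1)
  layer 3 (dock) idle — unchanged: (3, 1)
  layer 4 (recharge) idle — unchanged: (3, 1)
  layer 5 (phototaxis) idle — unchanged: (3, 1)
  → actuator (3, 1)
tick 3:
  layer 0 (cruise) idle — none
  layer 1 (seek_light) active — suppresses: (-1, -3)
  layer 2 (track_target) idle — unchanged: (-1, -3)
  layer 3 (dock) idle — unchanged: (-1, -3)
  layer 4 (recharge) active — inhibits: none
  layer 5 (phototaxis) active — suppresses: (0, 2)
  → actuator (0, 2)

1 -3
none
3 1
0 2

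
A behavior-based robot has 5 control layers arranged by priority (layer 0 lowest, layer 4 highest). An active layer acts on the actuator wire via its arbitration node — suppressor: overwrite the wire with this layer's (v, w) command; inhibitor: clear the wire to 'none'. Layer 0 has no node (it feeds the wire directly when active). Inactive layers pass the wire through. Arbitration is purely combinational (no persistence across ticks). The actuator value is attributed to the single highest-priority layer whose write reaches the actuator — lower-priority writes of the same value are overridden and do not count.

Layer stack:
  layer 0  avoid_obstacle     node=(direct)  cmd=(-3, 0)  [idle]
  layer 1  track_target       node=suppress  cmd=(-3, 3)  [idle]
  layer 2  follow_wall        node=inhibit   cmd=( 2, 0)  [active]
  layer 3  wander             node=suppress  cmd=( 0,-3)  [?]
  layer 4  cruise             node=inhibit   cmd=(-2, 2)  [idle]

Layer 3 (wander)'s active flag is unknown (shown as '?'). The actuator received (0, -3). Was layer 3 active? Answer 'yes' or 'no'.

If layer 3 is active=yes:
  actuator would be (0, -3)
If layer 3 is active=no:
  actuator would be none
Observed (0, -3), so layer 3 was active.

yes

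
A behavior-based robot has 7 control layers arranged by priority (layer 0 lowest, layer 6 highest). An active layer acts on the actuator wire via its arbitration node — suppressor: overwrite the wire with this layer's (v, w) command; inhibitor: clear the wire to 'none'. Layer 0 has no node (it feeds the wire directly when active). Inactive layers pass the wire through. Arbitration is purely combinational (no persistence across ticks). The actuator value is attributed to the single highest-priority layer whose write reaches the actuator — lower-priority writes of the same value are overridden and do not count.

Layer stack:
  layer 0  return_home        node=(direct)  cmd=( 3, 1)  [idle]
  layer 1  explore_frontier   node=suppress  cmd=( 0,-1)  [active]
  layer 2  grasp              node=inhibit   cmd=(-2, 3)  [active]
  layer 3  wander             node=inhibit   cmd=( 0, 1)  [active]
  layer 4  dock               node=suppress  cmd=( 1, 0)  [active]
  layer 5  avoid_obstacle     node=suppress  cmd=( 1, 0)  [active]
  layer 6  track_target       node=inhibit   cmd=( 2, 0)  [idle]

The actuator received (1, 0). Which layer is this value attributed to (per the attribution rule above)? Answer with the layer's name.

avoid_obstacle

L0 return_home: idle → wire = none
L1 explore_frontier: active, suppressor → wire = (0, -1)
L2 grasp: active, inhibitor → wire = none
L3 wander: active, inhibitor → wire = none
L4 dock: active, suppressor → wire = (1, 0)
L5 avoid_obstacle: active, suppressor → wire = (1, 0)
L6 track_target: idle → wire stays (1, 0)
actuator = (1, 0)
last writer: layer 5 = avoid_obstacle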